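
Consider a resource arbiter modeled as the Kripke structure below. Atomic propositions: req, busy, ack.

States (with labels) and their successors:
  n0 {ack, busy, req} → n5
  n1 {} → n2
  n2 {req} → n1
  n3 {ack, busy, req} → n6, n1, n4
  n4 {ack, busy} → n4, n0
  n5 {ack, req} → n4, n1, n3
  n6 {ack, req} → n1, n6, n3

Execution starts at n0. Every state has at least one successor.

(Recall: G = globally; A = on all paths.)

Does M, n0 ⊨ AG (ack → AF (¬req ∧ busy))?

No

States satisfying ack → AF (¬req ∧ busy): {n1, n2, n4}.
States satisfying AG (ack → AF (¬req ∧ busy)): {n1, n2}.
n0 is reachable from n0 and violates ack → AF (¬req ∧ busy), so AG fails at n0.
n0 ∉ Sat(AG (ack → AF (¬req ∧ busy))).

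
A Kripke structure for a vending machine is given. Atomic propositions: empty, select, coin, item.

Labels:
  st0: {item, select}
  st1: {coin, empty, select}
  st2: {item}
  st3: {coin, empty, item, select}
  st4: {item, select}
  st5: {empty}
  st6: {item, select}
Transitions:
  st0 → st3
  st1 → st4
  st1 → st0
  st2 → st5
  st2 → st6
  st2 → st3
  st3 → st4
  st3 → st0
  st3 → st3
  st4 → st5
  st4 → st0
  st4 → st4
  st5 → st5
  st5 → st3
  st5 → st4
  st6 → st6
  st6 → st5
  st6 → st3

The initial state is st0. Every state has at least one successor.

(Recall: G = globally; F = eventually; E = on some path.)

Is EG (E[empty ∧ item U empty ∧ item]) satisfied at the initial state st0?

States satisfying E[empty ∧ item U empty ∧ item]: {st3}.
States satisfying EG (E[empty ∧ item U empty ∧ item]): {st3}.
No suitable path/successor from st0 witnesses the formula.
st0 ∉ Sat(EG (E[empty ∧ item U empty ∧ item])).

Violated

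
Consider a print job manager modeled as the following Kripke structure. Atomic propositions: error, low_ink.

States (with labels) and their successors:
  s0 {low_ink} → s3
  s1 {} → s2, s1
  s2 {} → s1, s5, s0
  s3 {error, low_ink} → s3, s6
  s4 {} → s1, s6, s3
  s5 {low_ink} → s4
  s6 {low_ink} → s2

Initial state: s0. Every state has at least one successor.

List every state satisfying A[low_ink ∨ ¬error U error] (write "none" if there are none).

States satisfying low_ink ∨ ¬error: {s0, s1, s2, s3, s4, s5, s6}.
States satisfying error: {s3}.
States satisfying A[low_ink ∨ ¬error U error]: {s0, s3}.

{s0, s3}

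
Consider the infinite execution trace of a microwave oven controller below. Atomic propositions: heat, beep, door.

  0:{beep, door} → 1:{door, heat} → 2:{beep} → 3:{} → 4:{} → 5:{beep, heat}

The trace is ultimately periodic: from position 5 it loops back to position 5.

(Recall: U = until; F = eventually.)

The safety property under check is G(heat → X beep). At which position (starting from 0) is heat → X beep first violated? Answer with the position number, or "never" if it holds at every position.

never

heat → X beep holds at every position 0..5, and those are all the positions the trace ever visits, so the invariant G(heat → X beep) is never violated.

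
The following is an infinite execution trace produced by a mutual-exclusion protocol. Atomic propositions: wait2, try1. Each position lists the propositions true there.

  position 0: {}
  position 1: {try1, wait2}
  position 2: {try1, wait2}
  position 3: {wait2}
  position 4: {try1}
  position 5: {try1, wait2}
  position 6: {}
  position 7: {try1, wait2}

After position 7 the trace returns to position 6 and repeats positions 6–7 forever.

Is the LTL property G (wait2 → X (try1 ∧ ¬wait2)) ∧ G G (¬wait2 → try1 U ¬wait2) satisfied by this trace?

Does not hold

wait2 → X (try1 ∧ ¬wait2) must hold at every position from 0 onward. It fails at position 1, so G (wait2 → X (try1 ∧ ¬wait2)) is false.
Positions where wait2 holds: 1, 2, 3, 5, 7.
Check X (try1 ∧ ¬wait2) at each: 1→fails, 2→fails, 3→ok, 5→fails, 7→fails.
G (¬wait2 → try1 U ¬wait2) holds at every position 0..7, and those are all positions ever visited, so G G (¬wait2 → try1 U ¬wait2) holds.
At position 0: G (wait2 → X (try1 ∧ ¬wait2)) is false; G G (¬wait2 → try1 U ¬wait2) is true; so G (wait2 → X (try1 ∧ ¬wait2)) ∧ G G (¬wait2 → try1 U ¬wait2) is false.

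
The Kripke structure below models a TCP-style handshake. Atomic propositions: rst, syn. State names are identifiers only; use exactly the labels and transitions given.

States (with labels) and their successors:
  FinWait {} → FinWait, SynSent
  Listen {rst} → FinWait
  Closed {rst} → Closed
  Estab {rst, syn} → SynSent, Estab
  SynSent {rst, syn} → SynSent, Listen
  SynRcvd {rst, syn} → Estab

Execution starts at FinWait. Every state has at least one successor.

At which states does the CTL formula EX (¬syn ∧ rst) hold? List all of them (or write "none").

{Closed, SynSent}

States satisfying ¬syn ∧ rst: {Listen, Closed}.
States satisfying EX (¬syn ∧ rst): {Closed, SynSent}.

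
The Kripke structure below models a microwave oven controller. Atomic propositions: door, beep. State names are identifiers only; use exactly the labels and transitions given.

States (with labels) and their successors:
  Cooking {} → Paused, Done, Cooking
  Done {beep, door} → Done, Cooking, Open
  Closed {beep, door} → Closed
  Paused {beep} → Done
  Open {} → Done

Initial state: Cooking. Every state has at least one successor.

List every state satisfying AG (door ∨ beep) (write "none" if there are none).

States satisfying door ∨ beep: {Done, Closed, Paused}.
States satisfying AG (door ∨ beep): {Closed}.

{Closed}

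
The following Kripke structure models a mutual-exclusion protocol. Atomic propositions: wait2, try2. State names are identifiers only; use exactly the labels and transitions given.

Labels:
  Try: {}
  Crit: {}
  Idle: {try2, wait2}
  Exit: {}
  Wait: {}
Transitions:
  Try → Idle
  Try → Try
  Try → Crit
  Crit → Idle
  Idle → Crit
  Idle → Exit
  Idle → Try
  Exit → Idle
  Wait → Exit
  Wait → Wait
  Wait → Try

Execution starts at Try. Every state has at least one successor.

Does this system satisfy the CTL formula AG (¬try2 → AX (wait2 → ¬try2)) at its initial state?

No

States satisfying ¬try2 → AX (wait2 → ¬try2): {Idle, Wait}.
States satisfying AG (¬try2 → AX (wait2 → ¬try2)): ∅.
Crit is reachable from Try and violates ¬try2 → AX (wait2 → ¬try2), so AG fails at Try.
Try ∉ Sat(AG (¬try2 → AX (wait2 → ¬try2))).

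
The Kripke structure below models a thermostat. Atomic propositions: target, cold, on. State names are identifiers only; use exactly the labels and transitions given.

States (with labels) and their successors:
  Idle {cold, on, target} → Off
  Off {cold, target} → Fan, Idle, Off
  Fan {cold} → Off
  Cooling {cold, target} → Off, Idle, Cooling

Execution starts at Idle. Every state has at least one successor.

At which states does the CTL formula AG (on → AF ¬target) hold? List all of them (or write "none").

none

States satisfying on → AF ¬target: {Off, Fan, Cooling}.
States satisfying AG (on → AF ¬target): ∅.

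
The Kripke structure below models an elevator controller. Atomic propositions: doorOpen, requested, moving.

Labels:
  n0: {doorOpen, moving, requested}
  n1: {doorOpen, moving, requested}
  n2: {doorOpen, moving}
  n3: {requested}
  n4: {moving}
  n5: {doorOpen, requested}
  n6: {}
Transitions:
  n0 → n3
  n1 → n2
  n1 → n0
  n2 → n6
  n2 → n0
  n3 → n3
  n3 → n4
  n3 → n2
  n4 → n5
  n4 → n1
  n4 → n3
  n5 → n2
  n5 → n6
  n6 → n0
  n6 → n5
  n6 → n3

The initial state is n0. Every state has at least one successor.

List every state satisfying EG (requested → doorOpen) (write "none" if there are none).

{n1, n2, n4, n5, n6}

States satisfying requested → doorOpen: {n0, n1, n2, n4, n5, n6}.
States satisfying EG (requested → doorOpen): {n1, n2, n4, n5, n6}.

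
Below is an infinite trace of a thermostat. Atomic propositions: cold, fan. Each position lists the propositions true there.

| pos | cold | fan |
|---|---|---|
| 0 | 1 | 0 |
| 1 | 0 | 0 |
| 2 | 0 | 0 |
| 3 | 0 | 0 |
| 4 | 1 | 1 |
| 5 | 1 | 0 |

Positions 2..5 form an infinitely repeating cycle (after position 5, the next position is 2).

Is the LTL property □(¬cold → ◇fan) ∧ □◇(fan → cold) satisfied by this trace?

¬cold → ◇fan holds at every position 0..5, and those are all positions ever visited, so □(¬cold → ◇fan) holds.
Positions where ¬cold holds: 1, 2, 3.
Check ◇fan at each: 1→ok, 2→ok, 3→ok.
◇(fan → cold) holds at every position 0..5, and those are all positions ever visited, so □◇(fan → cold) holds.
At position 0: □(¬cold → ◇fan) is true; □◇(fan → cold) is true; so □(¬cold → ◇fan) ∧ □◇(fan → cold) is true.

Yes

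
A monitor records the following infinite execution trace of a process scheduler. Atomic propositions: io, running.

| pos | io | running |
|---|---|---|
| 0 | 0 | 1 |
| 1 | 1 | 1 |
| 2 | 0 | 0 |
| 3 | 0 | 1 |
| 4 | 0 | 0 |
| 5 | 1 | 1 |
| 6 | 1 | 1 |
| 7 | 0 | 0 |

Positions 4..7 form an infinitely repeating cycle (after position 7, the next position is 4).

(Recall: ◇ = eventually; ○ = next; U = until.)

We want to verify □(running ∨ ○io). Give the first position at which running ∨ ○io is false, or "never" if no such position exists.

2

Check running ∨ ○io at each position in order: 0 ✓, 1 ✓.
At position 2 the labels are {} and the next position 3 has {running}, so running ∨ ○io is false there. This is the first violation.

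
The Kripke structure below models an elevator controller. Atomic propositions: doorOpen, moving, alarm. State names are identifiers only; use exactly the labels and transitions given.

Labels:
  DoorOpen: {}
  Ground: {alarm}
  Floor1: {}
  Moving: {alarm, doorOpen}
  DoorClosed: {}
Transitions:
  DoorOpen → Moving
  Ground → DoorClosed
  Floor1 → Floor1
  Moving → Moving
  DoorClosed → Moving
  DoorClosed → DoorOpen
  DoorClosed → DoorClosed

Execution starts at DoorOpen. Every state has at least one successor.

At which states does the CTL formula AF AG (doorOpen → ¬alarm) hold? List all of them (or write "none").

{Floor1}

States satisfying AG (doorOpen → ¬alarm): {Floor1}.
States satisfying AF AG (doorOpen → ¬alarm): {Floor1}.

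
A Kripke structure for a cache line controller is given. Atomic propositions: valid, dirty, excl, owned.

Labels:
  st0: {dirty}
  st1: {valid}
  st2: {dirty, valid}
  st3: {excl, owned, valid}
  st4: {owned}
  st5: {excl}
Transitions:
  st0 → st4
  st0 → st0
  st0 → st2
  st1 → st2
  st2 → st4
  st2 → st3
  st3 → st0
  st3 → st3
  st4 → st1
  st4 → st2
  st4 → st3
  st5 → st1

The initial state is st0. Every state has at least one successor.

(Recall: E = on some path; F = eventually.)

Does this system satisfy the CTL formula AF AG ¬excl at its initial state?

States satisfying AG ¬excl: ∅.
States satisfying AF AG ¬excl: ∅.
There is a path from st0 along which AG ¬excl never holds.
st0 ∉ Sat(AF AG ¬excl).

Does not hold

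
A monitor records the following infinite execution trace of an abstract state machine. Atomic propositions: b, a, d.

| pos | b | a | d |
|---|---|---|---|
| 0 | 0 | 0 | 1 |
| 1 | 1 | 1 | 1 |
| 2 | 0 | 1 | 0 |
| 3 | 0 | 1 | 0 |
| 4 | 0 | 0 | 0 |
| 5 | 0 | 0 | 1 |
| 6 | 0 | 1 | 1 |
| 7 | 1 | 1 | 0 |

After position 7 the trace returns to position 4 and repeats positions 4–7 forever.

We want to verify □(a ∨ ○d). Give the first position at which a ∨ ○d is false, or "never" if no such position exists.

never

a ∨ ○d holds at every position 0..7, and those are all the positions the trace ever visits, so the invariant □(a ∨ ○d) is never violated.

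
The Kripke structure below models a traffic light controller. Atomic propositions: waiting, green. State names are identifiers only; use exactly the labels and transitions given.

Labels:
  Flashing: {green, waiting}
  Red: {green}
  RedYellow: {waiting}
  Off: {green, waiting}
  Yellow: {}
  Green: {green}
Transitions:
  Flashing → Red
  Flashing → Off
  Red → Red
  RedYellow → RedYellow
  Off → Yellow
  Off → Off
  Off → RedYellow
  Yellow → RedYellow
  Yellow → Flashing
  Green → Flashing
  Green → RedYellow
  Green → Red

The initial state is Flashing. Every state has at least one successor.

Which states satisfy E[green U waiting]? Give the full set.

{Flashing, RedYellow, Off, Green}

States satisfying green: {Flashing, Red, Off, Green}.
States satisfying waiting: {Flashing, RedYellow, Off}.
States satisfying E[green U waiting]: {Flashing, RedYellow, Off, Green}.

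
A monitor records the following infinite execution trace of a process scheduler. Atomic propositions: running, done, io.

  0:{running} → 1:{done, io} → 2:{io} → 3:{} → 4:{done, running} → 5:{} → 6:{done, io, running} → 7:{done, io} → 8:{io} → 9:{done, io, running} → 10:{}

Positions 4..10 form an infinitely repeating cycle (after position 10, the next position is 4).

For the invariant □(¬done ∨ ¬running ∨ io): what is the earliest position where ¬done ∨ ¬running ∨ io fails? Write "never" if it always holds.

4

Check ¬done ∨ ¬running ∨ io at each position in order: 0 ✓, 1 ✓, 2 ✓, 3 ✓.
At position 4 the labels are {done, running}, so ¬done ∨ ¬running ∨ io is false there. This is the first violation.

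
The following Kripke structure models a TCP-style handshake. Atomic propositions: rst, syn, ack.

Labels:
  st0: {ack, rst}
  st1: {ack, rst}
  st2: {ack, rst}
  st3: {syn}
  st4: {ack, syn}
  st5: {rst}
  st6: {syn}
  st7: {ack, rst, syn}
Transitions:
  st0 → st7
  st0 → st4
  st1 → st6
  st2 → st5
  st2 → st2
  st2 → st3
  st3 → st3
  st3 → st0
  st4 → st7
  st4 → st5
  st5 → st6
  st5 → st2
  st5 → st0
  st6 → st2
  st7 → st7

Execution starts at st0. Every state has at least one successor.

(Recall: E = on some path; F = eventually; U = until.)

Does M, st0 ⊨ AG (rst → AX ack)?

States satisfying rst → AX ack: {st0, st3, st4, st6, st7}.
States satisfying AG (rst → AX ack): {st7}.
st2 is reachable from st0 and violates rst → AX ack, so AG fails at st0.
st0 ∉ Sat(AG (rst → AX ack)).

Does not hold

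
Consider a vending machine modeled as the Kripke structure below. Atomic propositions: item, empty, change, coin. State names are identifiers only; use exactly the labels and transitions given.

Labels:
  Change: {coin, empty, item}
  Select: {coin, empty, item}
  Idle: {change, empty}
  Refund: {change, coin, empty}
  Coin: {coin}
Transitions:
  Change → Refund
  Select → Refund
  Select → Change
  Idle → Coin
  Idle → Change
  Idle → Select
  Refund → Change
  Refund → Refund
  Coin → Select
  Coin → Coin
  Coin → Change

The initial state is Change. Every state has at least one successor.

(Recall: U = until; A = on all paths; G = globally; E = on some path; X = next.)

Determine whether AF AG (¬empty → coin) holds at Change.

Holds

States satisfying AG (¬empty → coin): {Change, Select, Idle, Refund, Coin}.
States satisfying AF AG (¬empty → coin): {Change, Select, Idle, Refund, Coin}.
Change ∈ Sat(AF AG (¬empty → coin)).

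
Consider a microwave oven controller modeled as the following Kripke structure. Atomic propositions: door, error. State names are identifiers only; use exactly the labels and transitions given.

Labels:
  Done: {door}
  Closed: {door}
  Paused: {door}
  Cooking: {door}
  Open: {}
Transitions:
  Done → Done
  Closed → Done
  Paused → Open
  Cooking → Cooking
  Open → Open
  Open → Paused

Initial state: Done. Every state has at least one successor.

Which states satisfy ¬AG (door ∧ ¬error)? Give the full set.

States satisfying door ∧ ¬error: {Done, Closed, Paused, Cooking}.
States satisfying AG (door ∧ ¬error): {Done, Closed, Cooking}.
States satisfying ¬AG (door ∧ ¬error): {Paused, Open}.

{Paused, Open}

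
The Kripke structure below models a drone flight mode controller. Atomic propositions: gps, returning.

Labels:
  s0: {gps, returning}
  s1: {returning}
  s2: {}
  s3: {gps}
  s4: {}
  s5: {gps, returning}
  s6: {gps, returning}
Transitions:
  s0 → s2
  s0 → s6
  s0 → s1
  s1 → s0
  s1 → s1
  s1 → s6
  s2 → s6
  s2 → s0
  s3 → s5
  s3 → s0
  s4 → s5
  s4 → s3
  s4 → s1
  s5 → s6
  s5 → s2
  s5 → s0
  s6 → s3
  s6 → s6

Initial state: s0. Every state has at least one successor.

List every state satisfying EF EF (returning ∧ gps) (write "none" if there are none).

States satisfying EF (returning ∧ gps): {s0, s1, s2, s3, s4, s5, s6}.
States satisfying EF EF (returning ∧ gps): {s0, s1, s2, s3, s4, s5, s6}.

{s0, s1, s2, s3, s4, s5, s6}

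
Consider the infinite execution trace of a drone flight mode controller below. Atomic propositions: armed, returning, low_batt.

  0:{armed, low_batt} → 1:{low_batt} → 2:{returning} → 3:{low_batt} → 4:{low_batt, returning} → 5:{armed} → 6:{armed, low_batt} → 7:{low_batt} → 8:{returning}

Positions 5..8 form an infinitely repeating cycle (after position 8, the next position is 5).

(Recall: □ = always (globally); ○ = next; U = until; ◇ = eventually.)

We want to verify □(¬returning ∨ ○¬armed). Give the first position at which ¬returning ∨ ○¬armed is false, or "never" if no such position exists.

Check ¬returning ∨ ○¬armed at each position in order: 0 ✓, 1 ✓, 2 ✓, 3 ✓.
At position 4 the labels are {low_batt, returning} and the next position 5 has {armed}, so ¬returning ∨ ○¬armed is false there. This is the first violation.

4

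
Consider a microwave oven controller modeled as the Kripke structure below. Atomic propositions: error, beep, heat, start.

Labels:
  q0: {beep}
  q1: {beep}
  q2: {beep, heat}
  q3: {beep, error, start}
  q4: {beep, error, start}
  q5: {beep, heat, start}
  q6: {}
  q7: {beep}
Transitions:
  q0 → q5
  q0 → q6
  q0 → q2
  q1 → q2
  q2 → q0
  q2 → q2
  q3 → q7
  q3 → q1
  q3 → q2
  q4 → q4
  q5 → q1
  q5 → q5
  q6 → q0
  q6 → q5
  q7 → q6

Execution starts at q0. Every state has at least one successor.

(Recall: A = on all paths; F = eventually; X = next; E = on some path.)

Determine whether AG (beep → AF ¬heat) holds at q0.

States satisfying beep → AF ¬heat: {q0, q1, q3, q4, q6, q7}.
States satisfying AG (beep → AF ¬heat): {q4}.
q2 is reachable from q0 and violates beep → AF ¬heat, so AG fails at q0.
q0 ∉ Sat(AG (beep → AF ¬heat)).

No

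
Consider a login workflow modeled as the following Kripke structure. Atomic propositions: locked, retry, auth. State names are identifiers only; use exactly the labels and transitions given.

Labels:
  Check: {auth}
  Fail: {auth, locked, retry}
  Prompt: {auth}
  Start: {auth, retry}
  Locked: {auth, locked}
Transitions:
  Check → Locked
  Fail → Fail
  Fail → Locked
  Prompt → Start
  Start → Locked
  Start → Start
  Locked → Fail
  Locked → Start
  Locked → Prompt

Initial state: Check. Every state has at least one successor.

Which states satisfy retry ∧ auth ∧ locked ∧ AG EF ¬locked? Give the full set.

{Fail}

States satisfying auth ∧ locked: {Fail, Locked}.
States satisfying retry ∧ auth ∧ locked: {Fail}.
States satisfying EF ¬locked: {Check, Fail, Prompt, Start, Locked}.
States satisfying AG EF ¬locked: {Check, Fail, Prompt, Start, Locked}.
States satisfying retry ∧ auth ∧ locked ∧ AG EF ¬locked: {Fail}.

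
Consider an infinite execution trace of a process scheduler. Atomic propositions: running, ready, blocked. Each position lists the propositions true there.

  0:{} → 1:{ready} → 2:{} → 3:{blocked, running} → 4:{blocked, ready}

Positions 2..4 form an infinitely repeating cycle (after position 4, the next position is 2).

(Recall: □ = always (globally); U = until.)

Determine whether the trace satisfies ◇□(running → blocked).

Satisfied

□(running → blocked) holds at position 0, which is reachable from 0, so ◇□(running → blocked) holds.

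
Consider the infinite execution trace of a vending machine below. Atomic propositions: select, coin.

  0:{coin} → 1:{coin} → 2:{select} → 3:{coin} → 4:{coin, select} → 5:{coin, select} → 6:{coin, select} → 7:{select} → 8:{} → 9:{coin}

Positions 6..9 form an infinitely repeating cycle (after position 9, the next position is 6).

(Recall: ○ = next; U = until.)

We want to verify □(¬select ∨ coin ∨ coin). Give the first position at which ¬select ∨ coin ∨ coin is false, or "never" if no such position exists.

Check ¬select ∨ coin ∨ coin at each position in order: 0 ✓, 1 ✓.
At position 2 the labels are {select}, so ¬select ∨ coin ∨ coin is false there. This is the first violation.

2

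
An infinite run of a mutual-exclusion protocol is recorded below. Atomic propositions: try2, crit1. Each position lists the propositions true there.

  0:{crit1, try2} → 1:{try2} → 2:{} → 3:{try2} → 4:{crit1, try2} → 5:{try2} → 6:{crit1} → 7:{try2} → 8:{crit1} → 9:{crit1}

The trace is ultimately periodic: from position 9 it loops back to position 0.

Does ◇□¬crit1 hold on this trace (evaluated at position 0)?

Does not hold

□¬crit1 is false at every position 0..9, so it never becomes true and ◇□¬crit1 fails.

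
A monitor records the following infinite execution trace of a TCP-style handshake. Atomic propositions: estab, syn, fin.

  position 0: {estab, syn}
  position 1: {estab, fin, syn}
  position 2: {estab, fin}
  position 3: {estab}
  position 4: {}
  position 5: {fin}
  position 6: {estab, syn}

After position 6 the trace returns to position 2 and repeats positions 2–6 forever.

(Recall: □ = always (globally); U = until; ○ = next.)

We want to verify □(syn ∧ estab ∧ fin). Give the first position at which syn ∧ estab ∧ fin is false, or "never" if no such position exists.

0

At position 0 the labels are {estab, syn}, so syn ∧ estab ∧ fin is false there. This is the first violation.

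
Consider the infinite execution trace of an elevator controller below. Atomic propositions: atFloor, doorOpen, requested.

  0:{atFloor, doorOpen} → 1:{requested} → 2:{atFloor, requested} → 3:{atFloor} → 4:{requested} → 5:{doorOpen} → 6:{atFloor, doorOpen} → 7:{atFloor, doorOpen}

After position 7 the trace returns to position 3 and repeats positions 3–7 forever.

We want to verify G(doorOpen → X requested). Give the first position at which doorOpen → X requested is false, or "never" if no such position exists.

Check doorOpen → X requested at each position in order: 0 ✓, 1 ✓, 2 ✓, 3 ✓, 4 ✓.
At position 5 the labels are {doorOpen} and the next position 6 has {atFloor, doorOpen}, so doorOpen → X requested is false there. This is the first violation.

5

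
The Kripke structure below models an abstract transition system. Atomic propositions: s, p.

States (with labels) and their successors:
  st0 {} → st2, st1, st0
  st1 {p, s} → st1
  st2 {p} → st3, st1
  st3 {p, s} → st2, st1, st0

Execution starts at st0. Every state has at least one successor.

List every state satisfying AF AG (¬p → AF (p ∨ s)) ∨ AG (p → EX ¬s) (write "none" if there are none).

States satisfying AG (¬p → AF (p ∨ s)): {st1}.
States satisfying AF AG (¬p → AF (p ∨ s)): {st1}.
States satisfying p → EX ¬s: {st0, st3}.
States satisfying AG (p → EX ¬s): ∅.
States satisfying AF AG (¬p → AF (p ∨ s)) ∨ AG (p → EX ¬s): {st1}.

{st1}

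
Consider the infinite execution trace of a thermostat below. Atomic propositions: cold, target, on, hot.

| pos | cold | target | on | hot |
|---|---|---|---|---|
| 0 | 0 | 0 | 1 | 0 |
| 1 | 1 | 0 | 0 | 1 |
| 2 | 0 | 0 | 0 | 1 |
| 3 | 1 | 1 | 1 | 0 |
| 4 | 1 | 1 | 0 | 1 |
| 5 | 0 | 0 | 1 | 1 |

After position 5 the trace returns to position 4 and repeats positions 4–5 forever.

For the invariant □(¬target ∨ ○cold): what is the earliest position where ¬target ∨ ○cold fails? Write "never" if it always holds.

Check ¬target ∨ ○cold at each position in order: 0 ✓, 1 ✓, 2 ✓, 3 ✓.
At position 4 the labels are {cold, hot, target} and the next position 5 has {hot, on}, so ¬target ∨ ○cold is false there. This is the first violation.

4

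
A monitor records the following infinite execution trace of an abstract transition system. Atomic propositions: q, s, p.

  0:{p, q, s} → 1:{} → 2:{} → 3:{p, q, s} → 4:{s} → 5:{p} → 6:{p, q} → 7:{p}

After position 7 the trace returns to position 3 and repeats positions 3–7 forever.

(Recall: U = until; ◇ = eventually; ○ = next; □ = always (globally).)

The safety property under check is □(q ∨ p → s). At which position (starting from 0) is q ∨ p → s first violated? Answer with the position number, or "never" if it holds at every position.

5

Check q ∨ p → s at each position in order: 0 ✓, 1 ✓, 2 ✓, 3 ✓, 4 ✓.
At position 5 the labels are {p}, so q ∨ p → s is false there. This is the first violation.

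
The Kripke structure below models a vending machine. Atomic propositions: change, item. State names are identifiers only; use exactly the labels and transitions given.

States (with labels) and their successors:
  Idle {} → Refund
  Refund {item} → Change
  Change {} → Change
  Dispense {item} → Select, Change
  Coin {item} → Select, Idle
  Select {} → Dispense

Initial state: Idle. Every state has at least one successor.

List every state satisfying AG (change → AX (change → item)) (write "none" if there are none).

States satisfying change → AX (change → item): {Idle, Refund, Change, Dispense, Coin, Select}.
States satisfying AG (change → AX (change → item)): {Idle, Refund, Change, Dispense, Coin, Select}.

{Idle, Refund, Change, Dispense, Coin, Select}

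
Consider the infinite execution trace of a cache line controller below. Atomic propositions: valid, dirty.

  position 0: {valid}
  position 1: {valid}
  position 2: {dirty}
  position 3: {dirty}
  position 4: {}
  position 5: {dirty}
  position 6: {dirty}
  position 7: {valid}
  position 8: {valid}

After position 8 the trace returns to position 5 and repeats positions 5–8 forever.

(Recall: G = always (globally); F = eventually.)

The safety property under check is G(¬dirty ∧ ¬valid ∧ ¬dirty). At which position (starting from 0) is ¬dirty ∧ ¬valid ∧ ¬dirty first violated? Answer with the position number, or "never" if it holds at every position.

At position 0 the labels are {valid}, so ¬dirty ∧ ¬valid ∧ ¬dirty is false there. This is the first violation.

0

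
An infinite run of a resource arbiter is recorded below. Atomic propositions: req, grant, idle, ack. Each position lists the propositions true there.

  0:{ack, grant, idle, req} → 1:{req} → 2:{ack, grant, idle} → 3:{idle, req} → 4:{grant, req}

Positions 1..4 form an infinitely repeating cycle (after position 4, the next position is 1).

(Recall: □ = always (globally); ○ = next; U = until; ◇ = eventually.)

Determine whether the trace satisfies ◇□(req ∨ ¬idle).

Violated

□(req ∨ ¬idle) is false at every position 0..4, so it never becomes true and ◇□(req ∨ ¬idle) fails.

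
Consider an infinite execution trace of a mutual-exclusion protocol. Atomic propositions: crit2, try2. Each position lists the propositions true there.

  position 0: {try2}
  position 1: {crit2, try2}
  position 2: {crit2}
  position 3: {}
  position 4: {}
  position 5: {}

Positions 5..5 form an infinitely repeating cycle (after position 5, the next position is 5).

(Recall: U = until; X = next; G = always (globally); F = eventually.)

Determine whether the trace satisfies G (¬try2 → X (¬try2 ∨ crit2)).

¬try2 → X (¬try2 ∨ crit2) holds at every position 0..5, and those are all positions ever visited, so G (¬try2 → X (¬try2 ∨ crit2)) holds.
Positions where ¬try2 holds: 2, 3, 4, 5.
Check X (¬try2 ∨ crit2) at each: 2→ok, 3→ok, 4→ok, 5→ok.

Holds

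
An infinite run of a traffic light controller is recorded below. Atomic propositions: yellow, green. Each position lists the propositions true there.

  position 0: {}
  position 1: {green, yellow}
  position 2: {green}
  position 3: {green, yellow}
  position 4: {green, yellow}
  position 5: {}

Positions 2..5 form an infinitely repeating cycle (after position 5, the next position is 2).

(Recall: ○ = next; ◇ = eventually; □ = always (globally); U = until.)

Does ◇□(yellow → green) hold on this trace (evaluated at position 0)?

□(yellow → green) holds at position 0, which is reachable from 0, so ◇□(yellow → green) holds.

Yes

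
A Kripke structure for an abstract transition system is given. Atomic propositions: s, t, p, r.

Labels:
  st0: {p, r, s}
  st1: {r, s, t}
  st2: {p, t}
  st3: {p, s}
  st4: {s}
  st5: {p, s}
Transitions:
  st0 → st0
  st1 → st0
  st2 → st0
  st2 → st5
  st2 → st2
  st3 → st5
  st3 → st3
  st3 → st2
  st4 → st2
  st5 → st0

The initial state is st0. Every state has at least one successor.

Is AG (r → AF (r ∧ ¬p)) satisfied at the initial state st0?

No

States satisfying r → AF (r ∧ ¬p): {st1, st2, st3, st4, st5}.
States satisfying AG (r → AF (r ∧ ¬p)): ∅.
st0 is reachable from st0 and violates r → AF (r ∧ ¬p), so AG fails at st0.
st0 ∉ Sat(AG (r → AF (r ∧ ¬p))).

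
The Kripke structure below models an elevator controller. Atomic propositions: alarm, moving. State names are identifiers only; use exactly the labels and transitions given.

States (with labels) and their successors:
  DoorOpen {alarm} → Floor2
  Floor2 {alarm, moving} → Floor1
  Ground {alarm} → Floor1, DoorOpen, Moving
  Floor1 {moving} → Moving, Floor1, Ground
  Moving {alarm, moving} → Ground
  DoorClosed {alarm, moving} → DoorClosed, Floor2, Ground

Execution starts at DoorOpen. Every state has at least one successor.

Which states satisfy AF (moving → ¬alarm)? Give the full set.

States satisfying moving → ¬alarm: {DoorOpen, Ground, Floor1}.
States satisfying AF (moving → ¬alarm): {DoorOpen, Floor2, Ground, Floor1, Moving}.

{DoorOpen, Floor2, Ground, Floor1, Moving}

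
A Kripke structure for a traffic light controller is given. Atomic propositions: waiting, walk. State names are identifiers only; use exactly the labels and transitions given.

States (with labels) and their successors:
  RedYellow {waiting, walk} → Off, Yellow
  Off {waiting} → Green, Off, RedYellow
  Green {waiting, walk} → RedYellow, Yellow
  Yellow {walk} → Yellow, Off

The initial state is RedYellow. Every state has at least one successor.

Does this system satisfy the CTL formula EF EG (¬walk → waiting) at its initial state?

Yes

States satisfying EG (¬walk → waiting): {RedYellow, Off, Green, Yellow}.
States satisfying EF EG (¬walk → waiting): {RedYellow, Off, Green, Yellow}.
Some path from RedYellow reaches a state where EG (¬walk → waiting) holds.
RedYellow ∈ Sat(EF EG (¬walk → waiting)).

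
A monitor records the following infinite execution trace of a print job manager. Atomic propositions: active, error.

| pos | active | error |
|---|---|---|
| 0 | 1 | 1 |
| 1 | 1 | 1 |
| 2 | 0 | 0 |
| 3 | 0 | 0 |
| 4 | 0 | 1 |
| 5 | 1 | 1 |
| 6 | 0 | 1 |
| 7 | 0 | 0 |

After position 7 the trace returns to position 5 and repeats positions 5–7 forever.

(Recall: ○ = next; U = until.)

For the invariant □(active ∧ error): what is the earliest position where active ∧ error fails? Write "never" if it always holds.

Check active ∧ error at each position in order: 0 ✓, 1 ✓.
At position 2 the labels are {}, so active ∧ error is false there. This is the first violation.

2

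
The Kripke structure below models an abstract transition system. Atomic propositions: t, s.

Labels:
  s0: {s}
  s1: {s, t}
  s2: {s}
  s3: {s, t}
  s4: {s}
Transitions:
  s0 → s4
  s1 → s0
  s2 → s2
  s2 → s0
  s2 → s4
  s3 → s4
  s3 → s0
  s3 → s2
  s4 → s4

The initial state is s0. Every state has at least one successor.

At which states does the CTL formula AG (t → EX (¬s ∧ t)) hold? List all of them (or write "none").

States satisfying t → EX (¬s ∧ t): {s0, s2, s4}.
States satisfying AG (t → EX (¬s ∧ t)): {s0, s2, s4}.

{s0, s2, s4}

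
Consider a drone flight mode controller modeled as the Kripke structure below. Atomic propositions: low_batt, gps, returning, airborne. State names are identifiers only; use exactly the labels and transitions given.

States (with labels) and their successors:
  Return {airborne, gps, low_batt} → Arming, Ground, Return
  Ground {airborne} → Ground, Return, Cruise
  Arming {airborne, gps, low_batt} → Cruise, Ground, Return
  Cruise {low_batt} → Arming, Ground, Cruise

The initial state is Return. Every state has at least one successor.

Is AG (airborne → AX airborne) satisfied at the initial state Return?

States satisfying airborne → AX airborne: {Return, Cruise}.
States satisfying AG (airborne → AX airborne): ∅.
Arming is reachable from Return and violates airborne → AX airborne, so AG fails at Return.
Return ∉ Sat(AG (airborne → AX airborne)).

Violated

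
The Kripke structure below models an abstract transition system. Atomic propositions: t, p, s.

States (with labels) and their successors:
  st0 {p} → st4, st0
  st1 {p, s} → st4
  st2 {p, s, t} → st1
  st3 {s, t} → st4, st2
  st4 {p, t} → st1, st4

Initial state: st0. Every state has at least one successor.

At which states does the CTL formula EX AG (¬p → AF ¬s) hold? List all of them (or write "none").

States satisfying AG (¬p → AF ¬s): {st0, st1, st2, st3, st4}.
States satisfying EX AG (¬p → AF ¬s): {st0, st1, st2, st3, st4}.

{st0, st1, st2, st3, st4}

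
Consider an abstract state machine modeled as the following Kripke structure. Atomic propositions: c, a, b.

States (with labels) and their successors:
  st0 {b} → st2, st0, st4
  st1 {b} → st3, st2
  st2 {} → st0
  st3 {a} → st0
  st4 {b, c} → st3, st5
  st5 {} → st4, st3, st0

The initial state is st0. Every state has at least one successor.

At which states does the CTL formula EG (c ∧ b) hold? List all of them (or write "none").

States satisfying c ∧ b: {st4}.
States satisfying EG (c ∧ b): ∅.

none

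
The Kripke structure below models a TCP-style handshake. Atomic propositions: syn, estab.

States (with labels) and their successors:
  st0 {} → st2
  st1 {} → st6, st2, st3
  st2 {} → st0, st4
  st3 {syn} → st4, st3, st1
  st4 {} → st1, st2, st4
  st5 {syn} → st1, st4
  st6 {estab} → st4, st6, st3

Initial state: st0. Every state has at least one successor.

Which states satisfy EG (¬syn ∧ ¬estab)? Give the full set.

{st0, st1, st2, st4}

States satisfying ¬syn ∧ ¬estab: {st0, st1, st2, st4}.
States satisfying EG (¬syn ∧ ¬estab): {st0, st1, st2, st4}.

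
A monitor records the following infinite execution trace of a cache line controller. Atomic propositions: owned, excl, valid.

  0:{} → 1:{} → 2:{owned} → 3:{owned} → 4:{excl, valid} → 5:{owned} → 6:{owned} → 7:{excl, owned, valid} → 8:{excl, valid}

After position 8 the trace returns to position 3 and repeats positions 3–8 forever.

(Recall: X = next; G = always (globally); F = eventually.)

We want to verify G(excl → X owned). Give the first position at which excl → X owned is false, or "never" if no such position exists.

Check excl → X owned at each position in order: 0 ✓, 1 ✓, 2 ✓, 3 ✓, 4 ✓, 5 ✓, 6 ✓.
At position 7 the labels are {excl, owned, valid} and the next position 8 has {excl, valid}, so excl → X owned is false there. This is the first violation.

7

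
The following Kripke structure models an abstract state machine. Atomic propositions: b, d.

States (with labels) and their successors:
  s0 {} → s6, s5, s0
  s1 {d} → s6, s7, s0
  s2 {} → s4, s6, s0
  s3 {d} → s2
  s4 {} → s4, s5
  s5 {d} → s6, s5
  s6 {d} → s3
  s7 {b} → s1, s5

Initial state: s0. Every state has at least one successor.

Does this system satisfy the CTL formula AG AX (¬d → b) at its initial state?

States satisfying AX (¬d → b): {s5, s6, s7}.
States satisfying AG AX (¬d → b): ∅.
s0 is reachable from s0 and violates AX (¬d → b), so AG fails at s0.
s0 ∉ Sat(AG AX (¬d → b)).

Does not hold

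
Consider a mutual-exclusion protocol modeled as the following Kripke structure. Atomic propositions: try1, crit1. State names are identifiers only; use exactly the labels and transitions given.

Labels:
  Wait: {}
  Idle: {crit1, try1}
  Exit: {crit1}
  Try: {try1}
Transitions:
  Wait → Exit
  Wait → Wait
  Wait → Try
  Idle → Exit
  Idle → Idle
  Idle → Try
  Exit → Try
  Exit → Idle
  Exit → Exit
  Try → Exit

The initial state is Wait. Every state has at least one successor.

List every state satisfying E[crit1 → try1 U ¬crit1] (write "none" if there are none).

States satisfying crit1 → try1: {Wait, Idle, Try}.
States satisfying ¬crit1: {Wait, Try}.
States satisfying E[crit1 → try1 U ¬crit1]: {Wait, Idle, Try}.

{Wait, Idle, Try}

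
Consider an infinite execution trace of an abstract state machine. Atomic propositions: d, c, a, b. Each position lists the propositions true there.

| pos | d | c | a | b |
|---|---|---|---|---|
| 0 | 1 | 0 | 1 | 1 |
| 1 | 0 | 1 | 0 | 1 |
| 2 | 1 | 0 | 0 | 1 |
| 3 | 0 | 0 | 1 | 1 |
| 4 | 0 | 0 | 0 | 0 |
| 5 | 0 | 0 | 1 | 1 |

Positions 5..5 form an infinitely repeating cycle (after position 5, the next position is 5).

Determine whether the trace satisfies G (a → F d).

a → F d must hold at every position from 0 onward. It fails at position 3, so G (a → F d) is false.
Positions where a holds: 0, 3, 5.
Check F d at each: 0→ok, 3→fails, 5→fails.

Violated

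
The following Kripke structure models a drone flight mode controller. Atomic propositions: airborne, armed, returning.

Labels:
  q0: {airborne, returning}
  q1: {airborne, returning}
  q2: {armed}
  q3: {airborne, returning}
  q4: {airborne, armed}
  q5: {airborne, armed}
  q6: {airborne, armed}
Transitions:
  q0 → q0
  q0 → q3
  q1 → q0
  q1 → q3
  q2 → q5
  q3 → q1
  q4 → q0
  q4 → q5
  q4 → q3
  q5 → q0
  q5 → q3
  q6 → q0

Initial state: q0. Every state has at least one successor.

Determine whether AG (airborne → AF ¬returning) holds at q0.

Does not hold

States satisfying airborne → AF ¬returning: {q2, q4, q5, q6}.
States satisfying AG (airborne → AF ¬returning): ∅.
q0 is reachable from q0 and violates airborne → AF ¬returning, so AG fails at q0.
q0 ∉ Sat(AG (airborne → AF ¬returning)).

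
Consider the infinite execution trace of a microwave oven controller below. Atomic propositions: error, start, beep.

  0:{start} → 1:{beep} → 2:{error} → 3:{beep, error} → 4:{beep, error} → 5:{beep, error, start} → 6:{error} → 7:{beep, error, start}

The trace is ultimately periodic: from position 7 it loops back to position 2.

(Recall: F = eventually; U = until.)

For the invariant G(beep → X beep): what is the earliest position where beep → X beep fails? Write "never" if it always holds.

Check beep → X beep at each position in order: 0 ✓.
At position 1 the labels are {beep} and the next position 2 has {error}, so beep → X beep is false there. This is the first violation.

1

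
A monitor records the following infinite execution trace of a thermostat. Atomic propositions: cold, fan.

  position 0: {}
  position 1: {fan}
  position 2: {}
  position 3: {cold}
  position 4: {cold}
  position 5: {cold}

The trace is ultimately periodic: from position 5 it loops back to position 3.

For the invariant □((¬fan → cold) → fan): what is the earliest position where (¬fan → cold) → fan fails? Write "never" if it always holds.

Check (¬fan → cold) → fan at each position in order: 0 ✓, 1 ✓, 2 ✓.
At position 3 the labels are {cold}, so (¬fan → cold) → fan is false there. This is the first violation.

3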